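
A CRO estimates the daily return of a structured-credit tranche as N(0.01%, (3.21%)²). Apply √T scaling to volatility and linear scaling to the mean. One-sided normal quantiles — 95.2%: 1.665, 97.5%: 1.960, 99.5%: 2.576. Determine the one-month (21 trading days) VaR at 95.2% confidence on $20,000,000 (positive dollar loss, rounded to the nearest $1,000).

$4,856,000

σ_{21d} = 3.21% × √21 = 14.710%; μ_{21d} = 21 × 0.01% = 0.210%.
VaR = −(0.210%) + 1.665 × 14.710% = 24.282%.
On $20,000,000: 0.24282 × $20,000,000 = $4,856,400.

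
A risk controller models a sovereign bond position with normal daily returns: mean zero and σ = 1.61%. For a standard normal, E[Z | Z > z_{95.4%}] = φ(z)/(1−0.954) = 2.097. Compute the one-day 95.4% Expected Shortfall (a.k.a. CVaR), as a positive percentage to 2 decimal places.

3.38%

ES = 1.61% × 2.097 = 3.376%.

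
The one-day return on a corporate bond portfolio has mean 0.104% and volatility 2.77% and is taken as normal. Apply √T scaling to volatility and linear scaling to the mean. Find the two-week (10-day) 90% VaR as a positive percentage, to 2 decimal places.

10.19%

At 90%, z = 1.282.
σ_{10d} = 2.77% × √10 = 8.760%; μ_{10d} = 10 × 0.104% = 1.040%.
VaR = −(1.040%) + 1.282 × 8.760% = 10.190%.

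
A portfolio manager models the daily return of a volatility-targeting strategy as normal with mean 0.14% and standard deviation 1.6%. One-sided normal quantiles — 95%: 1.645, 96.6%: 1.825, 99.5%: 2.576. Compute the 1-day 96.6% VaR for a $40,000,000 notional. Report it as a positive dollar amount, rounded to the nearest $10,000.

VaR = −μ + z·σ = −(0.14%) + 1.825 × 1.6% = 2.780%.
On $40,000,000: 0.02780 × $40,000,000 = $1,112,000.

$1,110,000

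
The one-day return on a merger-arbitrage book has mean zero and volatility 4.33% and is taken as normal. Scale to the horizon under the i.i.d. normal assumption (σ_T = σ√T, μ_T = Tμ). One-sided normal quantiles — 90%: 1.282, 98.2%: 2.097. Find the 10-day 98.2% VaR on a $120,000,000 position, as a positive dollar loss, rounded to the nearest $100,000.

$34,500,000

σ_{10d} = 4.33% × √10 = 13.693%.
VaR = 2.097 × 13.693% = 28.714%.
On $120,000,000: 0.28714 × $120,000,000 = $34,456,800.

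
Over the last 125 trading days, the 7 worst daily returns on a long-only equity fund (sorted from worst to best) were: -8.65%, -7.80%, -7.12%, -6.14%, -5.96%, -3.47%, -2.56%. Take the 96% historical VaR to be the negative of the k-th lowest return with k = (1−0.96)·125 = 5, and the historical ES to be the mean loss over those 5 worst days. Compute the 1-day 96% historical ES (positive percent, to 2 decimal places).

The 5 worst returns sum to -35.67%.
ES = −(-35.67%) / 5 = 7.134% ≈ 7.13%.

7.13%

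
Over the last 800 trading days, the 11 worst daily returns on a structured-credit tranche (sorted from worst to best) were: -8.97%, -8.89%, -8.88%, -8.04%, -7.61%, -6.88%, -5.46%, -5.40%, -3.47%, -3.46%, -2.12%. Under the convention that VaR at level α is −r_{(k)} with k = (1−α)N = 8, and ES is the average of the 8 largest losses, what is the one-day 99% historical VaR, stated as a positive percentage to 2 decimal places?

5.40%

k = 8; the 8th lowest return is -5.40%, so VaR = 5.40%.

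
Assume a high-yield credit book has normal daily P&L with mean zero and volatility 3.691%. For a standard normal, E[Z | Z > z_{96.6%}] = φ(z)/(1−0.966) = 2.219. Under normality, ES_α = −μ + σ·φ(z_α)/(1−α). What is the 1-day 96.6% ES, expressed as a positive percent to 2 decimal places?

8.19%

ES = 3.691% × 2.219 = 8.190%.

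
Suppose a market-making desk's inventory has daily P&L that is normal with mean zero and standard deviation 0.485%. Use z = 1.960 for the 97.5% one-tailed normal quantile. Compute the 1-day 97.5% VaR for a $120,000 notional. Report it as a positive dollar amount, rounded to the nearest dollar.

$1,141

VaR = z·σ = 1.960 × 0.485% = 0.951%.
On $120,000: 0.00951 × $120,000 = $1,141.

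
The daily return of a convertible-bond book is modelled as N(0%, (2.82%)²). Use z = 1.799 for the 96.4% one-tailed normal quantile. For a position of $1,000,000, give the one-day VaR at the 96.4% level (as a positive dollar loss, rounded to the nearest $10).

$50,730

VaR = z·σ = 1.799 × 2.82% = 5.073%.
On $1,000,000: 0.05073 × $1,000,000 = $50,730.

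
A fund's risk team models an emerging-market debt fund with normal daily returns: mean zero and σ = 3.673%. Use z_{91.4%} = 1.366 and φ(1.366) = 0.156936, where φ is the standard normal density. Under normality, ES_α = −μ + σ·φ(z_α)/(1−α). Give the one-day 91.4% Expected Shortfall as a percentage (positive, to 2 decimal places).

6.70%

Tail multiplier: φ(z)/(1−α) = 0.156936 / 0.086 = 1.825.
ES = 3.673% × 1.825 = 6.703%.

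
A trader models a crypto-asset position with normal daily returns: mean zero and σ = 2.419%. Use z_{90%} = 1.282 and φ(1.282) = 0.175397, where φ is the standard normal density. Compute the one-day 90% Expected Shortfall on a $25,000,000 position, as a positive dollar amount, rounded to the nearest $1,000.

Tail multiplier: φ(z)/(1−α) = 0.175397 / 0.1 = 1.754.
ES = 2.419% × 1.754 = 4.243%.
On $25,000,000: 0.04243 × $25,000,000 = $1,060,750.

$1,061,000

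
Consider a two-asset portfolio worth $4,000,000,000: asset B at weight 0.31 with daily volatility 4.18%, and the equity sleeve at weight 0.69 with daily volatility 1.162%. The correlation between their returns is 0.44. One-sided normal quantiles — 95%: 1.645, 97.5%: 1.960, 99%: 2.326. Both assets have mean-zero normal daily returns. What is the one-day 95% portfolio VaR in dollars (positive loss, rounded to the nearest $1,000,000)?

σ_p² = 0.31²·4.18² + 0.69²·1.162² + 2·0.44·0.31·0.69·4.18·1.162 = 3.2362 (%²).
σ_p = √3.2362 = 1.799%.
VaR = 1.645 × 1.799% = 2.959%; on $4,000,000,000 that is $118,360,000.

$118,000,000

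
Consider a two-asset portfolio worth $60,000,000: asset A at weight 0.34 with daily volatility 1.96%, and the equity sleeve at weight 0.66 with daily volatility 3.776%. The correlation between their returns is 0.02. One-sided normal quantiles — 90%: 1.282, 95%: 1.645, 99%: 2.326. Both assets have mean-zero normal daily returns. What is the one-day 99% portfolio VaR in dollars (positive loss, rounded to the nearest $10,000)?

$3,620,000

σ_p² = 0.34²·1.96² + 0.66²·3.776² + 2·0.02·0.34·0.66·1.96·3.776 = 6.7214 (%²).
σ_p = √6.7214 = 2.593%.
VaR = 2.326 × 2.593% = 6.031%; on $60,000,000 that is $3,618,600.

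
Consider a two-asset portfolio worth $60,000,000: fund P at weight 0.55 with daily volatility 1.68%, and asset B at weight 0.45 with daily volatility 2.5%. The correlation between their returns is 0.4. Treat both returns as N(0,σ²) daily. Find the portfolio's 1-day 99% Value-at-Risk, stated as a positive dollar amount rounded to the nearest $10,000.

σ_p² = 0.55²·1.68² + 0.45²·2.5² + 2·0.4·0.55·0.45·1.68·2.5 = 2.9510 (%²).
σ_p = √2.9510 = 1.718%.
At 99%, z = 2.326.
VaR = 2.326 × 1.718% = 3.996%; on $60,000,000 that is $2,397,600.

$2,400,000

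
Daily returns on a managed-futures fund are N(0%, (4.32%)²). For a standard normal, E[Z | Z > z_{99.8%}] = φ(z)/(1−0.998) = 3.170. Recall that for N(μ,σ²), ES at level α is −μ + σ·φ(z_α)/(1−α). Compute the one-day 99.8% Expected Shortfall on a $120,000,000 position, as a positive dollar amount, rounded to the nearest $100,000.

$16,400,000

ES = 4.32% × 3.170 = 13.694%.
On $120,000,000: 0.13694 × $120,000,000 = $16,432,800.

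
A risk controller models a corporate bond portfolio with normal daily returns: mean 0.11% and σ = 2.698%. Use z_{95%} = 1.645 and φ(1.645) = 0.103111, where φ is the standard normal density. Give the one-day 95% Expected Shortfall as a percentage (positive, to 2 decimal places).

5.45%

Tail multiplier: φ(z)/(1−α) = 0.103111 / 0.05 = 2.062.
ES = −(0.11%) + 2.698% × 2.062 = 5.453%.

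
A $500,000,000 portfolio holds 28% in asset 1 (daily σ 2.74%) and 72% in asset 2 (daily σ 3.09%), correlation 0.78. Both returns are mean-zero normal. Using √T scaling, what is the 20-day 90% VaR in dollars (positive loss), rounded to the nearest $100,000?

$82,100,000

σ_p = √(0.28²·2.74² + 0.72²·3.09² + 2·0.78·0.28·0.72·2.74·3.09) = 2.864%.
σ_{20d} = 2.864% × √20 = 12.808%.
z(90%) = 1.282.
VaR = 1.282 × 12.808% = 16.420%; on $500,000,000 that is $82,100,000.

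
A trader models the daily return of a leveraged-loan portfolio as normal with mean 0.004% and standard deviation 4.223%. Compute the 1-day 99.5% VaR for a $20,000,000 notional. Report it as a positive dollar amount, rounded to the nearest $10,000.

$2,170,000

At 99.5% one-sided, z = 2.576.
VaR = −μ + z·σ = −(0.004%) + 2.576 × 4.223% = 10.874%.
On $20,000,000: 0.10874 × $20,000,000 = $2,174,800.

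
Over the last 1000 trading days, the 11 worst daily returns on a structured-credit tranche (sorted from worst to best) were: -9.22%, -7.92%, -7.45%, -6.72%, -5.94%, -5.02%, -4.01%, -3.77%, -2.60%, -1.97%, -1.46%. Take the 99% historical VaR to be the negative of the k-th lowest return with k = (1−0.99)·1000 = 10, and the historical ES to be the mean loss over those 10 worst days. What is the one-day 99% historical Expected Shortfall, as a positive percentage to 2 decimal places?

5.46%

The 10 worst returns sum to -54.62%.
ES = −(-54.62%) / 10 = 5.462% ≈ 5.46%.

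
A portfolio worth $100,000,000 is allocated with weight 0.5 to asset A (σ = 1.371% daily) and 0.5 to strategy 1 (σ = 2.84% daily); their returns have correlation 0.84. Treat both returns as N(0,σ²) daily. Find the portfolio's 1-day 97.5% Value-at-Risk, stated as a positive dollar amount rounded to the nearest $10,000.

$3,980,000

σ_p² = 0.5²·1.371² + 0.5²·2.84² + 2·0.84·0.5·0.5·1.371·2.84 = 4.1216 (%²).
σ_p = √4.1216 = 2.030%.
At 97.5%, z = 1.960.
VaR = 1.960 × 2.030% = 3.979%; on $100,000,000 that is $3,979,000.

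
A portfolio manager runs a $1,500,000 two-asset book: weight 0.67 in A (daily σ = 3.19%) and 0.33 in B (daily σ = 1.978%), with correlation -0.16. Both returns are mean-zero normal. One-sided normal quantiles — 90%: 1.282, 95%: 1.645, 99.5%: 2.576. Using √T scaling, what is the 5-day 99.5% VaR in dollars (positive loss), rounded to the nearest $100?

σ_p = √(0.67²·3.19² + 0.33²·1.978² + 2·-0.16·0.67·0.33·3.19·1.978) = 2.133%.
σ_{5d} = 2.133% × √5 = 4.770%.
VaR = 2.576 × 4.770% = 12.288%; on $1,500,000 that is $184,320.

$184,300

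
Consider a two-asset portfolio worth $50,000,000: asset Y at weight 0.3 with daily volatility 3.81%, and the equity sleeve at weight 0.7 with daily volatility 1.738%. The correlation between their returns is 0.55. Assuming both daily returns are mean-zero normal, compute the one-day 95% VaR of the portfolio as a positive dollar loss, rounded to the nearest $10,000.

σ_p² = 0.3²·3.81² + 0.7²·1.738² + 2·0.55·0.3·0.7·3.81·1.738 = 4.3162 (%²).
σ_p = √4.3162 = 2.078%.
At 95%, z = 1.645.
VaR = 1.645 × 2.078% = 3.418%; on $50,000,000 that is $1,709,000.

$1,710,000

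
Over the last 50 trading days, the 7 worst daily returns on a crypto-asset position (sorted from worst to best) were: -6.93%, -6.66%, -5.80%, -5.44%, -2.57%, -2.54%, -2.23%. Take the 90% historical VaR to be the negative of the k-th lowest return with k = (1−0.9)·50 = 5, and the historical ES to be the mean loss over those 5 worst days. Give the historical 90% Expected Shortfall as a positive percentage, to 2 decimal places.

The 5 worst returns sum to -27.40%.
ES = −(-27.40%) / 5 = 5.48%.

5.48%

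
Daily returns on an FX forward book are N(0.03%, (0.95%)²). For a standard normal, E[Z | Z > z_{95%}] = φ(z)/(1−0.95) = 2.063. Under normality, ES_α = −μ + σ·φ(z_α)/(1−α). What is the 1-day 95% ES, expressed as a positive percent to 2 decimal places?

ES = −(0.03%) + 0.95% × 2.063 = 1.930%.

1.93%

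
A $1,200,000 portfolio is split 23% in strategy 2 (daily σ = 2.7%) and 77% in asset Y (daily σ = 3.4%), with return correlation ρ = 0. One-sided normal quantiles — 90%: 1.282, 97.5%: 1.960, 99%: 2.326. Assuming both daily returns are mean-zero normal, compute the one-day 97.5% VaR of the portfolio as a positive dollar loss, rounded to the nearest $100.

$63,300

σ_p² = 0.23²·2.7² + 0.77²·3.4² + 2·0·0.23·0.77·2.7·3.4 = 7.2396 (%²).
σ_p = √7.2396 = 2.691%.
VaR = 1.960 × 2.691% = 5.274%; on $1,200,000 that is $63,288.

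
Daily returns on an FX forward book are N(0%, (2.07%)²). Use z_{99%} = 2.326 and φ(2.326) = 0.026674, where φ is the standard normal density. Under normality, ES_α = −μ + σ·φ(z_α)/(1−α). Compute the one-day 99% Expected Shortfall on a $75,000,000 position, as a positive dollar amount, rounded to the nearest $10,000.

$4,140,000

Tail multiplier: φ(z)/(1−α) = 0.026674 / 0.01 = 2.667.
ES = 2.07% × 2.667 = 5.521%.
On $75,000,000: 0.05521 × $75,000,000 = $4,140,750.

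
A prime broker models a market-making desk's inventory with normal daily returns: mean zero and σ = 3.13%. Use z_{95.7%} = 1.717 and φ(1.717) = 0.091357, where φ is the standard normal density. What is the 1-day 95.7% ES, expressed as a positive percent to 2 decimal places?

6.65%

Tail multiplier: φ(z)/(1−α) = 0.091357 / 0.043 = 2.125.
ES = 3.13% × 2.125 = 6.651%.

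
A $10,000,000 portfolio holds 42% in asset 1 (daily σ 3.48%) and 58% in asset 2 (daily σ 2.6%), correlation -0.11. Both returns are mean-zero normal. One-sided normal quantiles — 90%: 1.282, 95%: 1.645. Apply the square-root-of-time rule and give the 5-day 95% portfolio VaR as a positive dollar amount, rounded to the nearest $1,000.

$729,000

σ_p = √(0.42²·3.48² + 0.58²·2.6² + 2·-0.11·0.42·0.58·3.48·2.6) = 1.981%.
σ_{5d} = 1.981% × √5 = 4.430%.
VaR = 1.645 × 4.430% = 7.287%; on $10,000,000 that is $728,700.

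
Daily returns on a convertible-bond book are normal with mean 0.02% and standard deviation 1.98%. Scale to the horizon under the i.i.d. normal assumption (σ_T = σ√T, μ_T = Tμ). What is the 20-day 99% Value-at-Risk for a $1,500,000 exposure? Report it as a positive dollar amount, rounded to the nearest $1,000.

$303,000

At 99%, z = 2.326.
σ_{20d} = 1.98% × √20 = 8.855%; μ_{20d} = 20 × 0.02% = 0.400%.
VaR = −(0.400%) + 2.326 × 8.855% = 20.197%.
On $1,500,000: 0.20197 × $1,500,000 = $302,955.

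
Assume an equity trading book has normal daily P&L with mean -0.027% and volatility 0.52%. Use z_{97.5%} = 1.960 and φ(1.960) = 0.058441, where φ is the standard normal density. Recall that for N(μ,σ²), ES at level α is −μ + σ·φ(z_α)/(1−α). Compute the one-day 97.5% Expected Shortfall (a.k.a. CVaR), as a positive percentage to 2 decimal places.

Tail multiplier: φ(z)/(1−α) = 0.058441 / 0.025 = 2.338.
ES = −(-0.027%) + 0.52% × 2.338 = 1.243%.

1.24%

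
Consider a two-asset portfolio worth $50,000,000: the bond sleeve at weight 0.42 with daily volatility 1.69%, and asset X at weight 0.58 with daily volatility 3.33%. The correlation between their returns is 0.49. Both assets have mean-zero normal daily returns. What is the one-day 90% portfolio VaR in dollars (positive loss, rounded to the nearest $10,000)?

$1,510,000

σ_p² = 0.42²·1.69² + 0.58²·3.33² + 2·0.49·0.42·0.58·1.69·3.33 = 5.5776 (%²).
σ_p = √5.5776 = 2.362%.
At 90%, z = 1.282.
VaR = 1.282 × 2.362% = 3.028%; on $50,000,000 that is $1,514,000.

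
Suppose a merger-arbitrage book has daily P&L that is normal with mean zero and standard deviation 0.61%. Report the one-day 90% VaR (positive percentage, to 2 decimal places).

0.78%

At 90% one-sided, z = 1.282.
VaR = z·σ = 1.282 × 0.61% = 0.782%.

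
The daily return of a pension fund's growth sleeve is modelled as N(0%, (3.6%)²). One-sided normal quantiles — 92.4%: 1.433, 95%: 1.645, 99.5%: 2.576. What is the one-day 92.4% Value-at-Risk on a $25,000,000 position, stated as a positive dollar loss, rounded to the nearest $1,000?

$1,290,000

VaR = z·σ = 1.433 × 3.6% = 5.159%.
On $25,000,000: 0.05159 × $25,000,000 = $1,289,750.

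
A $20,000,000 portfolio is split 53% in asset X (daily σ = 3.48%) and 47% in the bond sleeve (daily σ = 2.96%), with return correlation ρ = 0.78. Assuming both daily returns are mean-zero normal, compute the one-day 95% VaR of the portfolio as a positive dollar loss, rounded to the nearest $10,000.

σ_p² = 0.53²·3.48² + 0.47²·2.96² + 2·0.78·0.53·0.47·3.48·2.96 = 9.3401 (%²).
σ_p = √9.3401 = 3.056%.
At 95%, z = 1.645.
VaR = 1.645 × 3.056% = 5.027%; on $20,000,000 that is $1,005,400.

$1,010,000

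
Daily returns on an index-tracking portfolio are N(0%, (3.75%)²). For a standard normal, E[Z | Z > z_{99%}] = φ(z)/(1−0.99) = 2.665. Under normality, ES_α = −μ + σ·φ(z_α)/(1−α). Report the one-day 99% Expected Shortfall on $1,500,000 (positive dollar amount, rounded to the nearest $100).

$149,900

ES = 3.75% × 2.665 = 9.994%.
On $1,500,000: 0.09994 × $1,500,000 = $149,910.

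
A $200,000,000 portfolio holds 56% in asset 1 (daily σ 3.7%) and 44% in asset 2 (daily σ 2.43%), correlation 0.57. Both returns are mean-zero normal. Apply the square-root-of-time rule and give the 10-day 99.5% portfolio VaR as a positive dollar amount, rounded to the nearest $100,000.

$46,000,000

σ_p = √(0.56²·3.7² + 0.44²·2.43² + 2·0.57·0.56·0.44·3.7·2.43) = 2.822%.
σ_{10d} = 2.822% × √10 = 8.924%.
z(99.5%) = 2.576.
VaR = 2.576 × 8.924% = 22.988%; on $200,000,000 that is $45,976,000.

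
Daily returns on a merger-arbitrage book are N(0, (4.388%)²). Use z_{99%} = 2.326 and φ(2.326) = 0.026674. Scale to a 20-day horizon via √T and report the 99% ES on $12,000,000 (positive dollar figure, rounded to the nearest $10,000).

$6,280,000

σ_{20d} = 4.388% × √20 = 19.624%.
ES multiplier = φ(z)/(1−α) = 0.026674/0.01 = 2.667.
ES = 19.624% × 2.667 = 52.337%; on $12,000,000: $6,280,440.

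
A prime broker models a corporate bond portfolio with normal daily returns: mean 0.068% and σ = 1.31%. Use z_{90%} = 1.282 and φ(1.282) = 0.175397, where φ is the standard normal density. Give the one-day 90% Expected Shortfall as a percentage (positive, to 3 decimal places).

2.230%

Tail multiplier: φ(z)/(1−α) = 0.175397 / 0.1 = 1.754.
ES = −(0.068%) + 1.31% × 1.754 = 2.230%.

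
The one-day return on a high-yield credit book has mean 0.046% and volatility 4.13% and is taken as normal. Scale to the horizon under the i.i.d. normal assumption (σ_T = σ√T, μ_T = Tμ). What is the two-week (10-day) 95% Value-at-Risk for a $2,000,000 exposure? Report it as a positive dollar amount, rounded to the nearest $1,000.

At 95%, z = 1.645.
σ_{10d} = 4.13% × √10 = 13.060%; μ_{10d} = 10 × 0.046% = 0.460%.
VaR = −(0.460%) + 1.645 × 13.060% = 21.024%.
On $2,000,000: 0.21024 × $2,000,000 = $420,480.

$420,000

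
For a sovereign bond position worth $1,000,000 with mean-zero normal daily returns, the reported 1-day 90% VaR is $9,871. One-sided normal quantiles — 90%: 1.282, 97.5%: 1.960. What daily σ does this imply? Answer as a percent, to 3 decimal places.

VaR as a fraction: $9,871 / $1,000,000 = 0.987%.
σ = VaR / z = 0.987% / 1.282 = 0.770%.

0.770%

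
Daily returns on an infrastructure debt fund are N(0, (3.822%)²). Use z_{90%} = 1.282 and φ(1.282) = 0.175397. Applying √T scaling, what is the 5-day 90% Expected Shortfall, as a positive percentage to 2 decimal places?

σ_{5d} = 3.822% × √5 = 8.546%.
ES multiplier = φ(z)/(1−α) = 0.175397/0.1 = 1.754.
ES = 8.546% × 1.754 = 14.990%.

14.99%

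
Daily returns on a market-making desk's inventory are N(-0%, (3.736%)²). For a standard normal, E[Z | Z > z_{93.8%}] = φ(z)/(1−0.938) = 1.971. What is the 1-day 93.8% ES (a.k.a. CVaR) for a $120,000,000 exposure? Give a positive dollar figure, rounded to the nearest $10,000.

$8,840,000

ES = 3.736% × 1.971 = 7.364%.
On $120,000,000: 0.07364 × $120,000,000 = $8,836,800.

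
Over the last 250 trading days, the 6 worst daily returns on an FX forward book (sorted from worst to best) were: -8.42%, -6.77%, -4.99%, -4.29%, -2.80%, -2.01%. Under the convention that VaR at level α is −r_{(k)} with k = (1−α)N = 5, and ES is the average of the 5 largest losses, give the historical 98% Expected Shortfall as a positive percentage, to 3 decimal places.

5.454%

The 5 worst returns sum to -27.27%.
ES = −(-27.27%) / 5 = 5.454%.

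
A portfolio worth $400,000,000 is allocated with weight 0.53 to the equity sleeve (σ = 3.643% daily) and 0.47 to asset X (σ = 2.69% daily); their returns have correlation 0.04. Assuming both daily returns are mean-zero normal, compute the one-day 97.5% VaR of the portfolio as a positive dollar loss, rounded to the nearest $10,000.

σ_p² = 0.53²·3.643² + 0.47²·2.69² + 2·0.04·0.53·0.47·3.643·2.69 = 5.5217 (%²).
σ_p = √5.5217 = 2.350%.
At 97.5%, z = 1.960.
VaR = 1.960 × 2.350% = 4.606%; on $400,000,000 that is $18,424,000.

$18,420,000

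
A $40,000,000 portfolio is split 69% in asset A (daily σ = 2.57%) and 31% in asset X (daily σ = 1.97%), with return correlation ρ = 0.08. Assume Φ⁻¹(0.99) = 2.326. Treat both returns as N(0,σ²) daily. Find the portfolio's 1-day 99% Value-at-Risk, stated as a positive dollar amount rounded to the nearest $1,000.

$1,787,000

σ_p² = 0.69²·2.57² + 0.31²·1.97² + 2·0.08·0.69·0.31·2.57·1.97 = 3.6908 (%²).
σ_p = √3.6908 = 1.921%.
VaR = 2.326 × 1.921% = 4.468%; on $40,000,000 that is $1,787,200.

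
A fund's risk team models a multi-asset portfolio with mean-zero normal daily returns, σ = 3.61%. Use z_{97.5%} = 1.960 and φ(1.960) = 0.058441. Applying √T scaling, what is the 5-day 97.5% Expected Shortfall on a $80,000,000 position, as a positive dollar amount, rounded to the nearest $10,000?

$15,100,000

σ_{5d} = 3.61% × √5 = 8.072%.
ES multiplier = φ(z)/(1−α) = 0.058441/0.025 = 2.338.
ES = 8.072% × 2.338 = 18.872%; on $80,000,000: $15,097,600.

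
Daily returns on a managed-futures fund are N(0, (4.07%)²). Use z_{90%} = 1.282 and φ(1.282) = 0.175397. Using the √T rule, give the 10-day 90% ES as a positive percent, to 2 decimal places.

σ_{10d} = 4.07% × √10 = 12.870%.
ES multiplier = φ(z)/(1−α) = 0.175397/0.1 = 1.754.
ES = 12.870% × 1.754 = 22.574%.

22.57%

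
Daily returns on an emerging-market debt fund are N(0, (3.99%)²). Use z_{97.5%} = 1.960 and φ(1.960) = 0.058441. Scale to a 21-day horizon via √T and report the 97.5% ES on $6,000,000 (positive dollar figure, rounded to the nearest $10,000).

$2,560,000

σ_{21d} = 3.99% × √21 = 18.284%.
ES multiplier = φ(z)/(1−α) = 0.058441/0.025 = 2.338.
ES = 18.284% × 2.338 = 42.748%; on $6,000,000: $2,564,880.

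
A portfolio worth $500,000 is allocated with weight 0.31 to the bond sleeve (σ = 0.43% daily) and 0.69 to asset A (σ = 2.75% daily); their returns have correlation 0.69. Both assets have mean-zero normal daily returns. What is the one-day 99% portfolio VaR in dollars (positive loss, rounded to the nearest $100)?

σ_p² = 0.31²·0.43² + 0.69²·2.75² + 2·0.69·0.31·0.69·0.43·2.75 = 3.9673 (%²).
σ_p = √3.9673 = 1.992%.
At 99%, z = 2.326.
VaR = 2.326 × 1.992% = 4.633%; on $500,000 that is $23,165.

$23,200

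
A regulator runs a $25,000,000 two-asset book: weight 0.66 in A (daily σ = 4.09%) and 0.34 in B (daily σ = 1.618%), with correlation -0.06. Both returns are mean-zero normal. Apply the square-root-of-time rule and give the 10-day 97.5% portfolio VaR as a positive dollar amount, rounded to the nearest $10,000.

$4,220,000

σ_p = √(0.66²·4.09² + 0.34²·1.618² + 2·-0.06·0.66·0.34·4.09·1.618) = 2.722%.
σ_{10d} = 2.722% × √10 = 8.608%.
z(97.5%) = 1.960.
VaR = 1.960 × 8.608% = 16.872%; on $25,000,000 that is $4,218,000.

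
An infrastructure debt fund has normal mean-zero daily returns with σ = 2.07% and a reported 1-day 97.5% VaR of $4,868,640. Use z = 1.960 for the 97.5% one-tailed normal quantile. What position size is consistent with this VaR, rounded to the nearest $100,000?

VaR as a fraction of value: z·σ = 1.960 × 2.07% = 4.0572%.
Position = $4,868,640 / 0.040572 = $120,000,000.

$120,000,000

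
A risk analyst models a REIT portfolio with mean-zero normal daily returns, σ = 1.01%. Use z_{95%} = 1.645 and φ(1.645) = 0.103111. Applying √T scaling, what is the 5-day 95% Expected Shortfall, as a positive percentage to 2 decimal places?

4.66%

σ_{5d} = 1.01% × √5 = 2.258%.
ES multiplier = φ(z)/(1−α) = 0.103111/0.05 = 2.062.
ES = 2.258% × 2.062 = 4.656%.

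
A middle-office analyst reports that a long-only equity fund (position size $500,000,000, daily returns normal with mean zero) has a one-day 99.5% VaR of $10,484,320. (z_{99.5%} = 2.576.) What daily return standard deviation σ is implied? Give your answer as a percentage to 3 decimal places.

0.814%

VaR as a fraction: $10,484,320 / $500,000,000 = 2.097%.
σ = VaR / z = 2.097% / 2.576 = 0.814%.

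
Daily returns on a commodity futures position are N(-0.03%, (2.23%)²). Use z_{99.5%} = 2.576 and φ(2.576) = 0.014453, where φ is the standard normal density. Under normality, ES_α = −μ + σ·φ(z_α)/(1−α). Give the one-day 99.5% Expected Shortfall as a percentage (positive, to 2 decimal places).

6.48%

Tail multiplier: φ(z)/(1−α) = 0.014453 / 0.005 = 2.891.
ES = −(-0.03%) + 2.23% × 2.891 = 6.477%.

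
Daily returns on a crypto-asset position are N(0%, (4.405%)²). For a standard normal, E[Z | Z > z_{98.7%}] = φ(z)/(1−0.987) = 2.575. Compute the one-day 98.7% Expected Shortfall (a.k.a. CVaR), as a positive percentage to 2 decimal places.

ES = 4.405% × 2.575 = 11.343%.

11.34%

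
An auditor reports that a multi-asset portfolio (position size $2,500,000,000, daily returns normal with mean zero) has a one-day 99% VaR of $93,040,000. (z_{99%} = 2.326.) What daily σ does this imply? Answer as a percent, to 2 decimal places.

1.60%

VaR as a fraction: $93,040,000 / $2,500,000,000 = 3.722%.
σ = VaR / z = 3.722% / 2.326 = 1.600%.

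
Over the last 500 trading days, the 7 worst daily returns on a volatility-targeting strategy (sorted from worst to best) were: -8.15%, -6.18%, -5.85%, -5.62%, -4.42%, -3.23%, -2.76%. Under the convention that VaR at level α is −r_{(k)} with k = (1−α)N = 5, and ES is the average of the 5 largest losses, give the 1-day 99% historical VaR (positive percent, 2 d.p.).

4.42%

k = 5; the 5th lowest return is -4.42%, so VaR = 4.42%.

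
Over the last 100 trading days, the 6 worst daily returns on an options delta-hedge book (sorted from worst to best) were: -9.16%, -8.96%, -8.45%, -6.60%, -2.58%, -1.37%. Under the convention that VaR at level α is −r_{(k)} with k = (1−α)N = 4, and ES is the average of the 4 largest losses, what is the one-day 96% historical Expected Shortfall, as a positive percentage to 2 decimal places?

8.29%

The 4 worst returns sum to -33.17%.
ES = −(-33.17%) / 4 = 8.2925% ≈ 8.29%.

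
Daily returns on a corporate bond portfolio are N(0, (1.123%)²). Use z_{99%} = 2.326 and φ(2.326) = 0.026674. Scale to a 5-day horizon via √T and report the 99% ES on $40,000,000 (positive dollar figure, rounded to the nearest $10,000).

σ_{5d} = 1.123% × √5 = 2.511%.
ES multiplier = φ(z)/(1−α) = 0.026674/0.01 = 2.667.
ES = 2.511% × 2.667 = 6.697%; on $40,000,000: $2,678,800.

$2,680,000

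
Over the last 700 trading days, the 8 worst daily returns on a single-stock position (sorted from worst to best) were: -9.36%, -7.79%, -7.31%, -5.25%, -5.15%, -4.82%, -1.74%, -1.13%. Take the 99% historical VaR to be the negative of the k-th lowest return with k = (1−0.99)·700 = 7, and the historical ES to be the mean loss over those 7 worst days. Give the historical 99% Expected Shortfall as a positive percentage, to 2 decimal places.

The 7 worst returns sum to -41.42%.
ES = −(-41.42%) / 7 = 5.9171…% ≈ 5.92%.

5.92%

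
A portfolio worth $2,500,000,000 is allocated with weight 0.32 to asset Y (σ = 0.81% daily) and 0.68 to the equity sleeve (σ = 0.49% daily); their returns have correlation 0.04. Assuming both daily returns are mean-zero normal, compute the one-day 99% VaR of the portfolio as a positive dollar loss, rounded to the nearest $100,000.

σ_p² = 0.32²·0.81² + 0.68²·0.49² + 2·0.04·0.32·0.68·0.81·0.49 = 0.1851 (%²).
σ_p = √0.1851 = 0.430%.
At 99%, z = 2.326.
VaR = 2.326 × 0.430% = 1.000%; on $2,500,000,000 that is $25,000,000.

$25,000,000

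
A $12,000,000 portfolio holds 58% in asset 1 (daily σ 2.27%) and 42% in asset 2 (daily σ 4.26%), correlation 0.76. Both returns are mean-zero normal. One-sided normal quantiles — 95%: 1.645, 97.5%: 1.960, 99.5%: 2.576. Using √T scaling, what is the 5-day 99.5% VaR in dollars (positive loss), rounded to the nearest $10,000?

$2,020,000

σ_p = √(0.58²·2.27² + 0.42²·4.26² + 2·0.76·0.58·0.42·2.27·4.26) = 2.918%.
σ_{5d} = 2.918% × √5 = 6.525%.
VaR = 2.576 × 6.525% = 16.808%; on $12,000,000 that is $2,016,960.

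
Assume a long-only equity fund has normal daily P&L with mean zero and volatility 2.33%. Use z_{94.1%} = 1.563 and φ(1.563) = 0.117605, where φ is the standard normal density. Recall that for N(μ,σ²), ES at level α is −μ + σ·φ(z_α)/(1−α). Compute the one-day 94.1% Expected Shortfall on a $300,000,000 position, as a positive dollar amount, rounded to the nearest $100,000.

$13,900,000

Tail multiplier: φ(z)/(1−α) = 0.117605 / 0.059 = 1.993.
ES = 2.33% × 1.993 = 4.644%.
On $300,000,000: 0.04644 × $300,000,000 = $13,932,000.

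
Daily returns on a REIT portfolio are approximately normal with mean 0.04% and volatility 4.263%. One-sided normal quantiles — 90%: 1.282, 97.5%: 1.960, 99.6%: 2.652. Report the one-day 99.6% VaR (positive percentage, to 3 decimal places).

VaR = −μ + z·σ = −(0.04%) + 2.652 × 4.263% = 11.265%.

11.265%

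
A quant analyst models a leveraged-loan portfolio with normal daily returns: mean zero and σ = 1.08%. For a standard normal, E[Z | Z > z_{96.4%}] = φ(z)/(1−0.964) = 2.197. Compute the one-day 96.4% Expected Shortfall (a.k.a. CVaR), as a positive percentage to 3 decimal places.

ES = 1.08% × 2.197 = 2.373%.

2.373%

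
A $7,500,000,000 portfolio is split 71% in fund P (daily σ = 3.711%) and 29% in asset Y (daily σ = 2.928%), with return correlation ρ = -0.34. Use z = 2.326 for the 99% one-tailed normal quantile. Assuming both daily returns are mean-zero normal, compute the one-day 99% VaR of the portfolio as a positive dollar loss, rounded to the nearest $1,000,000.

σ_p² = 0.71²·3.711² + 0.29²·2.928² + 2·-0.34·0.71·0.29·3.711·2.928 = 6.1419 (%²).
σ_p = √6.1419 = 2.478%.
VaR = 2.326 × 2.478% = 5.764%; on $7,500,000,000 that is $432,300,000.

$432,000,000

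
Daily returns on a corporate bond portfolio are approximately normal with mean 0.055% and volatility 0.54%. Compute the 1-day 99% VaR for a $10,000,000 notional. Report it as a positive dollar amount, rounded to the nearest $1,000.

At 99% one-sided, z = 2.326.
VaR = −μ + z·σ = −(0.055%) + 2.326 × 0.54% = 1.201%.
On $10,000,000: 0.01201 × $10,000,000 = $120,100.

$120,000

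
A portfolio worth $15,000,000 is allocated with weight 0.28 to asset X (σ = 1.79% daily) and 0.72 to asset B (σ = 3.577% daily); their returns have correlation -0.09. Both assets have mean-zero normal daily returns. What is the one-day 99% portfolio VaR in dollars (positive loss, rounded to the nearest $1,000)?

$900,000

σ_p² = 0.28²·1.79² + 0.72²·3.577² + 2·-0.09·0.28·0.72·1.79·3.577 = 6.6517 (%²).
σ_p = √6.6517 = 2.579%.
At 99%, z = 2.326.
VaR = 2.326 × 2.579% = 5.999%; on $15,000,000 that is $899,850.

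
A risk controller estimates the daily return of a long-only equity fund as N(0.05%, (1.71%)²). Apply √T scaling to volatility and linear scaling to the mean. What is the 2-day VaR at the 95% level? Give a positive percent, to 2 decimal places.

At 95%, z = 1.645.
σ_{2d} = 1.71% × √2 = 2.418%; μ_{2d} = 2 × 0.05% = 0.100%.
VaR = −(0.100%) + 1.645 × 2.418% = 3.878%.

3.88%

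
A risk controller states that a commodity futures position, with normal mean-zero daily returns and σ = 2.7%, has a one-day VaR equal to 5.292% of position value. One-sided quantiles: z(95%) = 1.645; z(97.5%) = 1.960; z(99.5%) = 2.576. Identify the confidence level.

97.5%

Implied z = VaR/σ = 5.292 / 2.7 = 1.960.
This matches z(97.5%) = 1.960.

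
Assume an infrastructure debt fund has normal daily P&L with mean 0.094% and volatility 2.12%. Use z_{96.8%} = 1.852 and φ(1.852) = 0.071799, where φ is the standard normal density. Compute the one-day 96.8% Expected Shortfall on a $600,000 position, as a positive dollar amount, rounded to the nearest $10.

$27,980

Tail multiplier: φ(z)/(1−α) = 0.071799 / 0.032 = 2.244.
ES = −(0.094%) + 2.12% × 2.244 = 4.663%.
On $600,000: 0.04663 × $600,000 = $27,978.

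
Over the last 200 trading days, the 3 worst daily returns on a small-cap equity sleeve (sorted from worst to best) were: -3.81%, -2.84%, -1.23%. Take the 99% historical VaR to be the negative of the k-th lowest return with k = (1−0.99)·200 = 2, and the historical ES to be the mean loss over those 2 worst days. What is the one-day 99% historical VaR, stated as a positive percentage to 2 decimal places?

2.84%

k = 2; the 2nd lowest return is -2.84%, so VaR = 2.84%.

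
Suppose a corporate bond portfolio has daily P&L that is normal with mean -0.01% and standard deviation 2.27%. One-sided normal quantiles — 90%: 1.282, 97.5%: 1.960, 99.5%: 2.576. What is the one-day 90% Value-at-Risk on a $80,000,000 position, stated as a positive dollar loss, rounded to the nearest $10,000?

VaR = −μ + z·σ = −(-0.01%) + 1.282 × 2.27% = 2.920%.
On $80,000,000: 0.02920 × $80,000,000 = $2,336,000.

$2,340,000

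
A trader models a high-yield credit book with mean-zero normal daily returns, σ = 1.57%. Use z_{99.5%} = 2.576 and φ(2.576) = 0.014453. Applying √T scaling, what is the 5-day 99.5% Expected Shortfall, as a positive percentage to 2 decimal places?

10.15%

σ_{5d} = 1.57% × √5 = 3.511%.
ES multiplier = φ(z)/(1−α) = 0.014453/0.005 = 2.891.
ES = 3.511% × 2.891 = 10.150%.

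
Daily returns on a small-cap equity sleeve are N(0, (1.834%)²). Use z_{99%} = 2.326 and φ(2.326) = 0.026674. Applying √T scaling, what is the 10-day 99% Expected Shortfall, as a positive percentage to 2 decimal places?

15.47%

σ_{10d} = 1.834% × √10 = 5.800%.
ES multiplier = φ(z)/(1−α) = 0.026674/0.01 = 2.667.
ES = 5.800% × 2.667 = 15.469%.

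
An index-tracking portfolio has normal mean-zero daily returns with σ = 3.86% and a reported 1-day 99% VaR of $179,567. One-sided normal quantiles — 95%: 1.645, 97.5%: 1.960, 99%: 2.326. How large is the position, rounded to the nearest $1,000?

VaR as a fraction of value: z·σ = 2.326 × 3.86% = 8.97836%.
Position = $179,567 / 0.0897836 = $1,999,998.

$2,000,000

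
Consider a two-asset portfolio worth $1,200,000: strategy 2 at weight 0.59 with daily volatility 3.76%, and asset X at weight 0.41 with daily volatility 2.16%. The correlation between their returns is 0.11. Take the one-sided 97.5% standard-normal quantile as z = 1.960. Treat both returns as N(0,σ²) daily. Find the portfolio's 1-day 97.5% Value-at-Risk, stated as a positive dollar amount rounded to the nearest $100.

$58,300

σ_p² = 0.59²·3.76² + 0.41²·2.16² + 2·0.11·0.59·0.41·3.76·2.16 = 6.1378 (%²).
σ_p = √6.1378 = 2.477%.
VaR = 1.960 × 2.477% = 4.855%; on $1,200,000 that is $58,260.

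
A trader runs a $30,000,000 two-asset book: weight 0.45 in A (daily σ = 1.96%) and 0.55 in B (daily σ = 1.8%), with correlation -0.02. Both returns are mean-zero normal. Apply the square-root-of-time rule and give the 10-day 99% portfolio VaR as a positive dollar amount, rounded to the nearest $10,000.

σ_p = √(0.45²·1.96² + 0.55²·1.8² + 2·-0.02·0.45·0.55·1.96·1.8) = 1.313%.
σ_{10d} = 1.313% × √10 = 4.152%.
z(99%) = 2.326.
VaR = 2.326 × 4.152% = 9.658%; on $30,000,000 that is $2,897,400.

$2,900,000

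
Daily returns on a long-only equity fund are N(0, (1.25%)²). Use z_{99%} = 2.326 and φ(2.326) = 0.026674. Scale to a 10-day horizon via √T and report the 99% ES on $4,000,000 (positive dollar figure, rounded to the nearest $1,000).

σ_{10d} = 1.25% × √10 = 3.953%.
ES multiplier = φ(z)/(1−α) = 0.026674/0.01 = 2.667.
ES = 3.953% × 2.667 = 10.543%; on $4,000,000: $421,720.

$422,000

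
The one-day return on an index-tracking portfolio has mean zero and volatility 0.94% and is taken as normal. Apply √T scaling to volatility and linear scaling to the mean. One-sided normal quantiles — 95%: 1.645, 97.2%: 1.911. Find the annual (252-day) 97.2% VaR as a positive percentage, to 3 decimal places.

σ_{252d} = 0.94% × √252 = 14.922%.
VaR = 1.911 × 14.922% = 28.516%.

28.516%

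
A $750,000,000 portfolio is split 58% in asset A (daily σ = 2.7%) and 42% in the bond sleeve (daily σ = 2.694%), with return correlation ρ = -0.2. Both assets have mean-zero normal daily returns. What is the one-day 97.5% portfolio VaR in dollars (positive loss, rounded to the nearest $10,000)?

$25,560,000

σ_p² = 0.58²·2.7² + 0.42²·2.694² + 2·-0.2·0.58·0.42·2.7·2.694 = 3.0238 (%²).
σ_p = √3.0238 = 1.739%.
At 97.5%, z = 1.960.
VaR = 1.960 × 1.739% = 3.408%; on $750,000,000 that is $25,560,000.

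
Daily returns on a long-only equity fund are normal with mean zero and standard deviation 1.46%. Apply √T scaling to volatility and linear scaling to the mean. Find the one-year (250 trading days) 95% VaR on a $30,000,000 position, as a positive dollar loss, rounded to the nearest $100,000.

$11,400,000

At 95%, z = 1.645.
σ_{250d} = 1.46% × √250 = 23.085%.
VaR = 1.645 × 23.085% = 37.975%.
On $30,000,000: 0.37975 × $30,000,000 = $11,392,500.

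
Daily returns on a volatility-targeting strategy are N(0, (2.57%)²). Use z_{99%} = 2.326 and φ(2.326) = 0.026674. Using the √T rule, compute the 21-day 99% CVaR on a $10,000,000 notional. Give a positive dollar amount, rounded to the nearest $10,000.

σ_{21d} = 2.57% × √21 = 11.777%.
ES multiplier = φ(z)/(1−α) = 0.026674/0.01 = 2.667.
ES = 11.777% × 2.667 = 31.409%; on $10,000,000: $3,140,900.

$3,140,000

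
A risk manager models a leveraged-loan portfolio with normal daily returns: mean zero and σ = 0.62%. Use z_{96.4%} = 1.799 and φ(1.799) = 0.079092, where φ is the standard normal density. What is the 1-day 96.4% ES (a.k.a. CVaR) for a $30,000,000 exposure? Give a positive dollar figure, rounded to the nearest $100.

$408,600

Tail multiplier: φ(z)/(1−α) = 0.079092 / 0.036 = 2.197.
ES = 0.62% × 2.197 = 1.362%.
On $30,000,000: 0.01362 × $30,000,000 = $408,600.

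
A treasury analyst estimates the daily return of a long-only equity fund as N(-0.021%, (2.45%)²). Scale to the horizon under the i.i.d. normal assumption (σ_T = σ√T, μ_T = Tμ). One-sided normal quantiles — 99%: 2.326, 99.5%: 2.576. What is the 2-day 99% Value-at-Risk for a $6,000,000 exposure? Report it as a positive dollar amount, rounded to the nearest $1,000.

$486,000

σ_{2d} = 2.45% × √2 = 3.465%; μ_{2d} = 2 × -0.021% = -0.042%.
VaR = −(-0.042%) + 2.326 × 3.465% = 8.102%.
On $6,000,000: 0.08102 × $6,000,000 = $486,120.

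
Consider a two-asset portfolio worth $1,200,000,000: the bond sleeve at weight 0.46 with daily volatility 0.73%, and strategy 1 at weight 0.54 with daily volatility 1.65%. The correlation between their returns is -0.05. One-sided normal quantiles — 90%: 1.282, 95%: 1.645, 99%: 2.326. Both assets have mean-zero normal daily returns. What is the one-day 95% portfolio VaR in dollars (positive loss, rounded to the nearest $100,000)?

$18,500,000

σ_p² = 0.46²·0.73² + 0.54²·1.65² + 2·-0.05·0.46·0.54·0.73·1.65 = 0.8767 (%²).
σ_p = √0.8767 = 0.936%.
VaR = 1.645 × 0.936% = 1.540%; on $1,200,000,000 that is $18,480,000.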